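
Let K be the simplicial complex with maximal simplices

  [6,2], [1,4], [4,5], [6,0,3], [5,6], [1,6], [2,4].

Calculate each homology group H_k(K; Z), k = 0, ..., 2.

K has 7 vertices, 9 edges, 1 triangle.
rank ∂_0 = 0, rank ∂_1 = 6 ⇒ b_0 = 7 − 0 − 6 = 1; all invariant factors of ∂_1 are 1 so no torsion. So H_0 ≅ Z.
rank ∂_1 = 6, rank ∂_2 = 1 ⇒ b_1 = 9 − 6 − 1 = 2; all invariant factors of ∂_2 are 1 so no torsion. So H_1 ≅ Z^2.
rank ∂_2 = 1, rank ∂_3 = 0 ⇒ b_2 = 1 − 1 − 0 = 0. So H_2 ≅ 0.

H_0 ≅ Z,  H_1 ≅ Z^2,  H_2 = 0.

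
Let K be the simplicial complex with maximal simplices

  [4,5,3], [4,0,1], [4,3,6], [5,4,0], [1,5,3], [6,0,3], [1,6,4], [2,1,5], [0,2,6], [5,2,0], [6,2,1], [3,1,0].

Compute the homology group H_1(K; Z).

We work with the vertex ordering 0 < 1 < 2 < 3 < 4 < 5 < 6. The simplices of K, each written with vertices in increasing order, are:

  0-simplices (7): [0], [1], [2], [3], [4], [5], [6]
  1-simplices (18): [0,1], [0,2], [0,3], [0,4], [0,5], [0,6], [1,2], [1,3], [1,4], [1,5], [1,6], [2,5], [2,6], [3,4], [3,5], [3,6], [4,5], [4,6]
  2-simplices (12): [0,1,3], [0,1,4], [0,2,5], [0,2,6], [0,3,6], [0,4,5], [1,2,5], [1,2,6], [1,3,5], [1,4,6], [3,4,5], [3,4,6]

so the chain groups are C_0 ≅ Z^7, C_1 ≅ Z^18, C_2 ≅ Z^12.

∂_1: C_1 → C_0 is given by ∂[p,q] = [q] − [p]. For instance
  ∂[2,6] = [6] − [2].
The resulting 7×18 matrix has rank 6, and its Smith normal form has invariant factors (1,1,1,1,1,1).

The boundary map ∂_2: C_2 → C_1 maps a triangle to the signed sum of its edges. For instance
  ∂[3,4,5] = [4,5] − [3,5] + [3,4],
  ∂[0,2,6] = [2,6] − [0,6] + [0,2].
This gives a 18×12 integer matrix of rank 12; reducing to Smith normal form yields diagonal entries (1,1,1,1,1,1,1,1,1,1,1,2).

Computing H_k = (kernel of ∂_k) / (image of ∂_{k+1}):

  H_1: rank ker ∂_1 − rank ∂_2 = (18 − 6) − 12 = 0, and ∂_2 has invariant factor 2 > 1, so H_1 ≅ Z/2.

H_1 = Z/2.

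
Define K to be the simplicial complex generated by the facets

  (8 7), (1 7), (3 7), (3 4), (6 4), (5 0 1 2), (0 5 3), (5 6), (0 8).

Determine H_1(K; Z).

Order the vertices as 0 < 1 < 2 < 3 < 4 < 5 < 6 < 7 < 8. Listing each simplex with vertices in this order, K has dimension 3 with simplices:

  0-simplices (9): [0], [1], [2], [3], [4], [5], [6], [7], [8]
  1-simplices (15): [0,1], [0,2], [0,3], [0,5], [0,8], [1,2], [1,5], [1,7], [2,5], [3,4], [3,5], [3,7], [4,6], [5,6], [7,8]
  2-simplices (5): [0,1,2], [0,1,5], [0,2,5], [0,3,5], [1,2,5]
  3-simplices (1): [0,1,2,5]

Hence C_0 ≅ Z^9, C_1 ≅ Z^15, C_2 ≅ Z^5, C_3 ≅ Z^1.

Boundary ∂_1: C_1 → C_0 sends each edge [p,q] (with p < q) to q − p.
This gives a 9×15 integer matrix of rank 8; reducing to Smith normal form yields diagonal entries (1,1,1,1,1,1,1,1).

∂_2: C_2 → C_1 maps a triangle to the signed sum of its edges. For instance
  ∂[0,3,5] = [3,5] − [0,5] + [0,3],
  ∂[0,2,5] = [2,5] − [0,5] + [0,2].
The resulting 15×5 matrix has rank 4, and its Smith normal form has invariant factors (1,1,1,1).

∂_3: C_3 → C_2 sends each 3-simplex σ to the alternating sum Σ_i (−1)^i (σ with its i-th vertex removed). For instance
  ∂[0,1,2,5] = [1,2,5] − [0,2,5] + [0,1,5] − [0,1,2].
As a 5×1 matrix over Z this has rank 1, with invariant factors (1).

From H_k ≅ ker(∂_k) / im(∂_{k+1}) we obtain:

  H_1: rank ker ∂_1 − rank ∂_2 = (15 − 8) − 4 = 3, and the invariant factors of ∂_2 are all 1, so H_1 ≅ Z^3.

H_1 ≅ Z^3.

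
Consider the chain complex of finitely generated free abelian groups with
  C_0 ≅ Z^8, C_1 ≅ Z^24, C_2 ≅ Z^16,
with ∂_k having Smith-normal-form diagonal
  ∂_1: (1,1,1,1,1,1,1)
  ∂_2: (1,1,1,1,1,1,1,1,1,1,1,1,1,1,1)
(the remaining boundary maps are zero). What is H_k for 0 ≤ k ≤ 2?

H_0: b_0 = 8 − 0 − 7 = 1; torsion from ∂_1 factors > 1: none. So H_0 = Z.
H_1: b_1 = 24 − 7 − 15 = 2; torsion from ∂_2 factors > 1: none. So H_1 = Z^2.
H_2: b_2 = 16 − 15 − 0 = 1; torsion from ∂_3 factors > 1: none. So H_2 = Z.

H_0 = Z,  H_1 = Z^2,  H_2 = Z.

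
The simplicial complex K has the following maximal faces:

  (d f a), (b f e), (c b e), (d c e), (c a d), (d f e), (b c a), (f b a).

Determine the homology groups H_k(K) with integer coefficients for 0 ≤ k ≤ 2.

H_0 = Z,  H_1 = 0,  H_2 = Z.

Fix the vertex order a < b < c < d < e < f and write every simplex with vertices in increasing order. Then dim K = 2 and the simplices of K are:

  0-simplices (6): a, b, c, d, e, f
  1-simplices (12): ab, ac, ad, af, bc, be, bf, cd, ce, de, df, ef
  2-simplices (8): abc, abf, acd, adf, bce, bef, cde, def

so the chain groups are C_0 ≅ Z^6, C_1 ≅ Z^12, C_2 ≅ Z^8.

∂_1: C_1 → C_0 maps an edge to its endpoints' difference, ∂[p,q] = q − p. For instance
  ∂ef = f − e.
The 6×12 boundary matrix has rank 5 and Smith normal form diag(1,1,1,1,1).

Boundary ∂_2: C_2 → C_1 sends each 2-simplex [p,q,r] to [q,r] − [p,r] + [p,q]. For instance
  ∂bce = ce − be + bc,
  ∂cde = de − ce + cd.
The 12×8 boundary matrix has rank 7 and Smith normal form diag(1,1,1,1,1,1,1).

Computing H_k = (kernel of ∂_k) / (image of ∂_{k+1}):

  H_0: rank C_0 − rank ∂_1 = 6 − 5 = 1, and the invariant factors of ∂_1 are all 1, so H_0 ≅ Z.
  H_1: rank ker ∂_1 − rank ∂_2 = (12 − 5) − 7 = 0, and the invariant factors of ∂_2 are all 1, so H_1 ≅ 0.
  H_2: rank ker ∂_2 − rank ∂_3 = (8 − 7) − 0 = 1, and there is no ∂_3, so H_2 ≅ Z.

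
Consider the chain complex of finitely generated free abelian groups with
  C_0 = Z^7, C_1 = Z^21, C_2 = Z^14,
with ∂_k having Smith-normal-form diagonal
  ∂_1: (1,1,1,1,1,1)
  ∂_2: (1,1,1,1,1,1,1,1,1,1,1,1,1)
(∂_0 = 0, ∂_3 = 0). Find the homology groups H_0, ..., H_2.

H_0 = Z,  H_1 = Z^2,  H_2 = Z.

H_0: b_0 = 7 − 0 − 6 = 1; torsion from ∂_1 factors > 1: none. So H_0 = Z.
H_1: b_1 = 21 − 6 − 13 = 2; torsion from ∂_2 factors > 1: none. So H_1 = Z^2.
H_2: b_2 = 14 − 13 − 0 = 1; torsion from ∂_3 factors > 1: none. So H_2 = Z.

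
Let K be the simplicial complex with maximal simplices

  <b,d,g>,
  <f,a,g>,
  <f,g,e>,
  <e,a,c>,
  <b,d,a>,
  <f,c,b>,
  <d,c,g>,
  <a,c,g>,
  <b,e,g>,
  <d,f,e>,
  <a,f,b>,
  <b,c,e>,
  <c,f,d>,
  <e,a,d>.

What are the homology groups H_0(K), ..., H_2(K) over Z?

H_0 = Z,  H_1 = Z^2,  H_2 = Z.

Fix the vertex order a < b < c < d < e < f < g and write every simplex with vertices in increasing order. Then dim K = 2 and the simplices of K are:

  0-simplices (7): a, b, c, d, e, f, g
  1-simplices (21): ab, ac, ad, ae, af, ag, bc, bd, be, bf, bg, cd, ce, cf, cg, de, df, dg, ef, eg, fg
  2-simplices (14): abd, abf, ace, acg, ade, afg, bce, bcf, bdg, beg, cdf, cdg, def, efg

Hence C_0 ≅ Z^7, C_1 ≅ Z^21, C_2 ≅ Z^14.

Boundary ∂_1: C_1 → C_0 sends each edge [p,q] (with p < q) to q − p.
As a 7×21 matrix over Z this has rank 6, with invariant factors (1,1,1,1,1,1).

Boundary ∂_2: C_2 → C_1 sends each 2-simplex [p,q,r] to [q,r] − [p,r] + [p,q]. For instance
  ∂ade = de − ae + ad,
  ∂bce = ce − be + bc.
As a 21×14 matrix over Z this has rank 13, with invariant factors (1,1,1,1,1,1,1,1,1,1,1,1,1).

Reading off H_k = ker ∂_k / im ∂_{k+1}:

  H_0: rank C_0 − rank ∂_1 = 7 − 6 = 1, and the invariant factors of ∂_1 are all 1, so H_0 ≅ Z.
  H_1: rank ker ∂_1 − rank ∂_2 = (21 − 6) − 13 = 2, and the invariant factors of ∂_2 are all 1, so H_1 ≅ Z^2.
  H_2: rank ker ∂_2 − rank ∂_3 = (14 − 13) − 0 = 1, and there is no ∂_3, so H_2 ≅ Z.

As a check, the Euler characteristic is 7 − 21 + 14 = 0, which agrees with 1 − 2 + 1 = 0.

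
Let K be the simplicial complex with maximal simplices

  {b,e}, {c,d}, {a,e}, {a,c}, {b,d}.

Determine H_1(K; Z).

H_1 = Z.

Fix the vertex order a < b < c < d < e and write every simplex with vertices in increasing order. Then dim K = 1 and the simplices of K are:

  0-simplices (5): a, b, c, d, e
  1-simplices (5): ac, ae, bd, be, cd

so the chain groups are C_0 ≅ Z^5, C_1 ≅ Z^5.

∂_1: C_1 → C_0 sends each edge [p,q] (with p < q) to q − p.
As a 5×5 matrix over Z this has rank 4, with invariant factors (1,1,1,1).

Computing H_k = (kernel of ∂_k) / (image of ∂_{k+1}):

  H_1: rank ker ∂_1 − rank ∂_2 = (5 − 4) − 0 = 1, and there is no ∂_2, so H_1 ≅ Z.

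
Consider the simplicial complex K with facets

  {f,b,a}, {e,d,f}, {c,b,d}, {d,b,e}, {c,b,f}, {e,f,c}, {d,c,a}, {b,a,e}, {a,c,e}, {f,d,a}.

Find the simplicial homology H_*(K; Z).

H_0 = Z,  H_1 = Z/2,  H_2 = 0.

Fix the vertex order a < b < c < d < e < f and write every simplex with vertices in increasing order. Then dim K = 2 and the simplices of K are:

  0-simplices (6): a, b, c, d, e, f
  1-simplices (15): ab, ac, ad, ae, af, bc, bd, be, bf, cd, ce, cf, de, df, ef
  2-simplices (10): abe, abf, acd, ace, adf, bcd, bcf, bde, cef, def

so the chain groups are C_0 ≅ Z^6, C_1 ≅ Z^15, C_2 ≅ Z^10.

∂_1: C_1 → C_0 sends each edge [p,q] (with p < q) to q − p.
As a 6×15 matrix over Z this has rank 5, with invariant factors (1,1,1,1,1).

Boundary ∂_2: C_2 → C_1 maps a triangle to the signed sum of its edges. For instance
  ∂abe = be − ae + ab,
  ∂abf = bf − af + ab.
As a 15×10 matrix over Z this has rank 10, with invariant factors (1,1,1,1,1,1,1,1,1,2).

Computing H_k = (kernel of ∂_k) / (image of ∂_{k+1}):

  H_0: rank C_0 − rank ∂_1 = 6 − 5 = 1, and the invariant factors of ∂_1 are all 1, so H_0 ≅ Z.
  H_1: rank ker ∂_1 − rank ∂_2 = (15 − 5) − 10 = 0, and ∂_2 has invariant factor 2 > 1, so H_1 ≅ Z/2.
  H_2: rank ker ∂_2 − rank ∂_3 = (10 − 10) − 0 = 0, and there is no ∂_3, so H_2 ≅ 0.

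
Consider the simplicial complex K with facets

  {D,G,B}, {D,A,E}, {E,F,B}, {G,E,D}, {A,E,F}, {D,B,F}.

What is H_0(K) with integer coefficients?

K has 6 vertices, 12 edges, 6 triangles.
rank ∂_0 = 0, rank ∂_1 = 5 ⇒ b_0 = 6 − 0 − 5 = 1; all invariant factors of ∂_1 are 1 so no torsion. So H_0 = Z.

H_0 = Z.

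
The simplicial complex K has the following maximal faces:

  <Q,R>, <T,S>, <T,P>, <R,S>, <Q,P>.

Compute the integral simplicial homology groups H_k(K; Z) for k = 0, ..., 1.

Order the vertices as P < Q < R < S < T. Listing each simplex with vertices in this order, K has dimension 1 with simplices:

  0-simplices (5): P, Q, R, S, T
  1-simplices (5): PQ, PT, QR, RS, ST

giving chain groups C_0 ≅ Z^5, C_1 ≅ Z^5.

Boundary ∂_1: C_1 → C_0 maps an edge to its endpoints' difference, ∂[p,q] = q − p. For instance
  ∂QR = R − Q.
As a 5×5 matrix over Z this has rank 4, with invariant factors (1,1,1,1).

From H_k ≅ ker(∂_k) / im(∂_{k+1}) we obtain:

  H_0: rank C_0 − rank ∂_1 = 5 − 4 = 1, and the invariant factors of ∂_1 are all 1, so H_0 ≅ Z.
  H_1: rank ker ∂_1 − rank ∂_2 = (5 − 4) − 0 = 1, and there is no ∂_2, so H_1 ≅ Z.

(K is a triangulation of the circle S^1.)

H_0 = Z,  H_1 = Z.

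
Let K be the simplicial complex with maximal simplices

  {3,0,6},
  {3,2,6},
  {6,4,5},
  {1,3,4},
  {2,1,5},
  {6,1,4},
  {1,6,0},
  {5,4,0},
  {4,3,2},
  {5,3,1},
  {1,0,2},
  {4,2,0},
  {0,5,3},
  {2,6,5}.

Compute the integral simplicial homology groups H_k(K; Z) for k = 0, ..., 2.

Fix the vertex order 0 < 1 < 2 < 3 < 4 < 5 < 6 and write every simplex with vertices in increasing order. Then dim K = 2 and the simplices of K are:

  0-simplices (7): [0], [1], [2], [3], [4], [5], [6]
  1-simplices (21): [0,1], [0,2], [0,3], [0,4], [0,5], [0,6], [1,2], [1,3], [1,4], [1,5], [1,6], [2,3], [2,4], [2,5], [2,6], [3,4], [3,5], [3,6], [4,5], [4,6], [5,6]
  2-simplices (14): [0,1,2], [0,1,6], [0,2,4], [0,3,5], [0,3,6], [0,4,5], [1,2,5], [1,3,4], [1,3,5], [1,4,6], [2,3,4], [2,3,6], [2,5,6], [4,5,6]

so the chain groups are C_0 ≅ Z^7, C_1 ≅ Z^21, C_2 ≅ Z^14.

The boundary map ∂_1: C_1 → C_0 is given by ∂[p,q] = [q] − [p]. For instance
  ∂[1,2] = [2] − [1].
This gives a 7×21 integer matrix of rank 6; reducing to Smith normal form yields diagonal entries (1,1,1,1,1,1).

Boundary ∂_2: C_2 → C_1 sends each 2-simplex [p,q,r] to [q,r] − [p,r] + [p,q]. For instance
  ∂[1,4,6] = [4,6] − [1,6] + [1,4],
  ∂[1,2,5] = [2,5] − [1,5] + [1,2].
This gives a 21×14 integer matrix of rank 13; reducing to Smith normal form yields diagonal entries (1,1,1,1,1,1,1,1,1,1,1,1,1).

Computing H_k = (kernel of ∂_k) / (image of ∂_{k+1}):

  H_0: rank C_0 − rank ∂_1 = 7 − 6 = 1, and the invariant factors of ∂_1 are all 1, so H_0 = Z.
  H_1: rank ker ∂_1 − rank ∂_2 = (21 − 6) − 13 = 2, and the invariant factors of ∂_2 are all 1, so H_1 = Z^2.
  H_2: rank ker ∂_2 − rank ∂_3 = (14 − 13) − 0 = 1, and there is no ∂_3, so H_2 = Z.

(K is a triangulation of the torus T^2.)

H_0 ≅ Z,  H_1 ≅ Z^2,  H_2 ≅ Z.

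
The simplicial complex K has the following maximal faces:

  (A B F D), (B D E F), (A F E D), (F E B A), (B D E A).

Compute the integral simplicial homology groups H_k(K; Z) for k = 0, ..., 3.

H_0 = Z,  H_1 = 0,  H_2 = 0,  H_3 = Z.

We work with the vertex ordering A < B < D < E < F. The simplices of K, each written with vertices in increasing order, are:

  0-simplices (5): A, B, D, E, F
  1-simplices (10): AB, AD, AE, AF, BD, BE, BF, DE, DF, EF
  2-simplices (10): ABD, ABE, ABF, ADE, ADF, AEF, BDE, BDF, BEF, DEF
  3-simplices (5): ABDE, ABDF, ABEF, ADEF, BDEF

so the chain groups are C_0 ≅ Z^5, C_1 ≅ Z^10, C_2 ≅ Z^10, C_3 ≅ Z^5.

The boundary map ∂_1: C_1 → C_0 maps an edge to its endpoints' difference, ∂[p,q] = q − p. For instance
  ∂AE = E − A.
The 5×10 boundary matrix has rank 4 and Smith normal form diag(1,1,1,1).

Boundary ∂_2: C_2 → C_1 acts by ∂[p,q,r] = [q,r] − [p,r] + [p,q]. For instance
  ∂ADF = DF − AF + AD,
  ∂ABF = BF − AF + AB.
This gives a 10×10 integer matrix of rank 6; reducing to Smith normal form yields diagonal entries (1,1,1,1,1,1).

The boundary map ∂_3: C_3 → C_2 sends each 3-simplex σ to the alternating sum Σ_i (−1)^i (σ with its i-th vertex removed). For instance
  ∂ABDE = BDE − ADE + ABE − ABD,
  ∂ABEF = BEF − AEF + ABF − ABE.
The resulting 10×5 matrix has rank 4, and its Smith normal form has invariant factors (1,1,1,1).

From H_k ≅ ker(∂_k) / im(∂_{k+1}) we obtain:

  H_0: rank C_0 − rank ∂_1 = 5 − 4 = 1, and the invariant factors of ∂_1 are all 1, so H_0 ≅ Z.
  H_1: rank ker ∂_1 − rank ∂_2 = (10 − 4) − 6 = 0, and the invariant factors of ∂_2 are all 1, so H_1 ≅ 0.
  H_2: rank ker ∂_2 − rank ∂_3 = (10 − 6) − 4 = 0, and the invariant factors of ∂_3 are all 1, so H_2 ≅ 0.
  H_3: rank ker ∂_3 − rank ∂_4 = (5 − 4) − 0 = 1, and there is no ∂_4, so H_3 ≅ Z.

As a check, the Euler characteristic is 5 − 10 + 10 − 5 = 0, which agrees with 1 − 0 + 0 − 1 = 0.
(K is a triangulation of the 3-sphere S^3.)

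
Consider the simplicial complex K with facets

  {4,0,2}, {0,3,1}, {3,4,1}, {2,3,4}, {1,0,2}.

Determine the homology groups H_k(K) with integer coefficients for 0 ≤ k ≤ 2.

Order the vertices as 0 < 1 < 2 < 3 < 4. Listing each simplex with vertices in this order, K has dimension 2 with simplices:

  0-simplices (5): [0], [1], [2], [3], [4]
  1-simplices (10): [0,1], [0,2], [0,3], [0,4], [1,2], [1,3], [1,4], [2,3], [2,4], [3,4]
  2-simplices (5): [0,1,2], [0,1,3], [0,2,4], [1,3,4], [2,3,4]

giving chain groups C_0 ≅ Z^5, C_1 ≅ Z^10, C_2 ≅ Z^5.

Boundary ∂_1: C_1 → C_0 maps an edge to its endpoints' difference, ∂[p,q] = q − p. For instance
  ∂[2,3] = [3] − [2].
As a 5×10 matrix over Z this has rank 4, with invariant factors (1,1,1,1).

∂_2: C_2 → C_1 maps a triangle to the signed sum of its edges. For instance
  ∂[1,3,4] = [3,4] − [1,4] + [1,3],
  ∂[0,1,3] = [1,3] − [0,3] + [0,1].
As a 10×5 matrix over Z this has rank 5, with invariant factors (1,1,1,1,1).

From H_k ≅ ker(∂_k) / im(∂_{k+1}) we obtain:

  H_0: rank C_0 − rank ∂_1 = 5 − 4 = 1, and the invariant factors of ∂_1 are all 1, so H_0 ≅ Z.
  H_1: rank ker ∂_1 − rank ∂_2 = (10 − 4) − 5 = 1, and the invariant factors of ∂_2 are all 1, so H_1 ≅ Z.
  H_2: rank ker ∂_2 − rank ∂_3 = (5 − 5) − 0 = 0, and there is no ∂_3, so H_2 ≅ 0.

As a check, the Euler characteristic is 5 − 10 + 5 = 0, which agrees with 1 − 1 + 0 = 0.

H_0 = Z,  H_1 = Z,  H_2 = 0.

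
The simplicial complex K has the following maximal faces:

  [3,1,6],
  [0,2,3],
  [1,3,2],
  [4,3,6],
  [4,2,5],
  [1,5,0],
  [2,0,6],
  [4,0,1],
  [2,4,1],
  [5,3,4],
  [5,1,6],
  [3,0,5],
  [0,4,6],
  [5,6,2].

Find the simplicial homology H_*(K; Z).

Order the vertices as 0 < 1 < 2 < 3 < 4 < 5 < 6. Listing each simplex with vertices in this order, K has dimension 2 with simplices:

  0-simplices (7): [0], [1], [2], [3], [4], [5], [6]
  1-simplices (21): [0,1], [0,2], [0,3], [0,4], [0,5], [0,6], [1,2], [1,3], [1,4], [1,5], [1,6], [2,3], [2,4], [2,5], [2,6], [3,4], [3,5], [3,6], [4,5], [4,6], [5,6]
  2-simplices (14): [0,1,4], [0,1,5], [0,2,3], [0,2,6], [0,3,5], [0,4,6], [1,2,3], [1,2,4], [1,3,6], [1,5,6], [2,4,5], [2,5,6], [3,4,5], [3,4,6]

Hence C_0 ≅ Z^7, C_1 ≅ Z^21, C_2 ≅ Z^14.

Boundary ∂_1: C_1 → C_0 is given by ∂[p,q] = [q] − [p].
The resulting 7×21 matrix has rank 6, and its Smith normal form has invariant factors (1,1,1,1,1,1).

Boundary ∂_2: C_2 → C_1 acts by ∂[p,q,r] = [q,r] − [p,r] + [p,q]. For instance
  ∂[0,1,4] = [1,4] − [0,4] + [0,1],
  ∂[0,1,5] = [1,5] − [0,5] + [0,1].
The resulting 21×14 matrix has rank 13, and its Smith normal form has invariant factors (1,1,1,1,1,1,1,1,1,1,1,1,1).

From H_k ≅ ker(∂_k) / im(∂_{k+1}) we obtain:

  H_0: rank C_0 − rank ∂_1 = 7 − 6 = 1, and the invariant factors of ∂_1 are all 1, so H_0 ≅ Z.
  H_1: rank ker ∂_1 − rank ∂_2 = (21 − 6) − 13 = 2, and the invariant factors of ∂_2 are all 1, so H_1 ≅ Z^2.
  H_2: rank ker ∂_2 − rank ∂_3 = (14 − 13) − 0 = 1, and there is no ∂_3, so H_2 ≅ Z.

H_0 = Z,  H_1 = Z^2,  H_2 = Z.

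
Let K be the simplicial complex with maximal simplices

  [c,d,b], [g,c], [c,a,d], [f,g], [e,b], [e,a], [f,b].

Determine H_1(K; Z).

H_1 ≅ Z^2.

Take the total order a < b < c < d < e < f < g on the vertex set. Then K (dimension 2) consists of the simplices:

  0-simplices (7): a, b, c, d, e, f, g
  1-simplices (10): ac, ad, ae, bc, bd, be, bf, cd, cg, fg
  2-simplices (2): acd, bcd

so the chain groups are C_0 ≅ Z^7, C_1 ≅ Z^10, C_2 ≅ Z^2.

∂_1: C_1 → C_0 maps an edge to its endpoints' difference, ∂[p,q] = q − p. For instance
  ∂ae = e − a.
The resulting 7×10 matrix has rank 6, and its Smith normal form has invariant factors (1,1,1,1,1,1).

∂_2: C_2 → C_1 sends each 2-simplex [p,q,r] to [q,r] − [p,r] + [p,q]. For instance
  ∂acd = cd − ad + ac,
  ∂bcd = cd − bd + bc.
As a 10×2 matrix over Z this has rank 2, with invariant factors (1,1).

Now H_k = ker ∂_k / im ∂_{k+1}, so:

  H_1: rank ker ∂_1 − rank ∂_2 = (10 − 6) − 2 = 2, and the invariant factors of ∂_2 are all 1, so H_1 = Z^2.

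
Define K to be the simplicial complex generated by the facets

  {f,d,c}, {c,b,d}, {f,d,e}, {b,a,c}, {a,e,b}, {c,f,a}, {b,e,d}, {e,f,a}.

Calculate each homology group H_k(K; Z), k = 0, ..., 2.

We work with the vertex ordering a < b < c < d < e < f. The simplices of K, each written with vertices in increasing order, are:

  0-simplices (6): a, b, c, d, e, f
  1-simplices (12): ab, ac, ae, af, bc, bd, be, cd, cf, de, df, ef
  2-simplices (8): abc, abe, acf, aef, bcd, bde, cdf, def

so the chain groups are C_0 ≅ Z^6, C_1 ≅ Z^12, C_2 ≅ Z^8.

The boundary map ∂_1: C_1 → C_0 maps an edge to its endpoints' difference, ∂[p,q] = q − p.
The resulting 6×12 matrix has rank 5, and its Smith normal form has invariant factors (1,1,1,1,1).

Boundary ∂_2: C_2 → C_1 acts by ∂[p,q,r] = [q,r] − [p,r] + [p,q]. For instance
  ∂acf = cf − af + ac,
  ∂bcd = cd − bd + bc.
The 12×8 boundary matrix has rank 7 and Smith normal form diag(1,1,1,1,1,1,1).

From H_k ≅ ker(∂_k) / im(∂_{k+1}) we obtain:

  H_0: rank C_0 − rank ∂_1 = 6 − 5 = 1, and the invariant factors of ∂_1 are all 1, so H_0 ≅ Z.
  H_1: rank ker ∂_1 − rank ∂_2 = (12 − 5) − 7 = 0, and the invariant factors of ∂_2 are all 1, so H_1 ≅ 0.
  H_2: rank ker ∂_2 − rank ∂_3 = (8 − 7) − 0 = 1, and there is no ∂_3, so H_2 ≅ Z.

(K is a triangulation of the 2-sphere S^2.)

H_0 = Z,  H_1 = 0,  H_2 = Z.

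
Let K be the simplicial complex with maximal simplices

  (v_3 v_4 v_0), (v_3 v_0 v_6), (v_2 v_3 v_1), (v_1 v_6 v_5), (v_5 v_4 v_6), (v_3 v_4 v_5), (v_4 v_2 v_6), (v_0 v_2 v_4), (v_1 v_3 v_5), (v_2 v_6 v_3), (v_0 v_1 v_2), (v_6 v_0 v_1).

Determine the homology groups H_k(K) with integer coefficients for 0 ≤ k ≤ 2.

H_0 ≅ Z,  H_1 ≅ Z/2Z,  H_2 = 0.

We work with the vertex ordering v_0 < v_1 < v_2 < v_3 < v_4 < v_5 < v_6. The simplices of K, each written with vertices in increasing order, are:

  0-simplices (7): [v_0], [v_1], [v_2], [v_3], [v_4], [v_5], [v_6]
  1-simplices (18): (18 of them)
  2-simplices (12): (12 of them)

giving chain groups C_0 ≅ Z^7, C_1 ≅ Z^18, C_2 ≅ Z^12.

The boundary map ∂_1: C_1 → C_0 is given by ∂[p,q] = [q] − [p]. For instance
  ∂[v_0,v_1] = [v_1] − [v_0].
This gives a 7×18 integer matrix of rank 6; reducing to Smith normal form yields diagonal entries (1,1,1,1,1,1).

∂_2: C_2 → C_1 maps a triangle to the signed sum of its edges. For instance
  ∂[v_0,v_3,v_6] = [v_3,v_6] − [v_0,v_6] + [v_0,v_3],
  ∂[v_0,v_3,v_4] = [v_3,v_4] − [v_0,v_4] + [v_0,v_3].
The 18×12 boundary matrix has rank 12 and Smith normal form diag(1,1,1,1,1,1,1,1,1,1,1,2).

Now H_k = ker ∂_k / im ∂_{k+1}, so:

  H_0: rank C_0 − rank ∂_1 = 7 − 6 = 1, and the invariant factors of ∂_1 are all 1, so H_0 = Z.
  H_1: rank ker ∂_1 − rank ∂_2 = (18 − 6) − 12 = 0, and ∂_2 has invariant factor 2 > 1, so H_1 = Z/2Z.
  H_2: rank ker ∂_2 − rank ∂_3 = (12 − 12) − 0 = 0, and there is no ∂_3, so H_2 = 0.

As a check, the Euler characteristic is 7 − 18 + 12 = 1, which agrees with 1 − 0 + 0 = 1.
(K is a triangulation of the real projective plane RP^2.)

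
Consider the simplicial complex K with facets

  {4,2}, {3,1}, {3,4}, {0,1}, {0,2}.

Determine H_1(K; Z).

H_1 = Z.

We work with the vertex ordering 0 < 1 < 2 < 3 < 4. The simplices of K, each written with vertices in increasing order, are:

  0-simplices (5): [0], [1], [2], [3], [4]
  1-simplices (5): [0,1], [0,2], [1,3], [2,4], [3,4]

so the chain groups are C_0 ≅ Z^5, C_1 ≅ Z^5.

The boundary map ∂_1: C_1 → C_0 maps an edge to its endpoints' difference, ∂[p,q] = q − p. For instance
  ∂[0,1] = [1] − [0].
The 5×5 boundary matrix has rank 4 and Smith normal form diag(1,1,1,1).

Computing H_k = (kernel of ∂_k) / (image of ∂_{k+1}):

  H_1: rank ker ∂_1 − rank ∂_2 = (5 − 4) − 0 = 1, and there is no ∂_2, so H_1 = Z.

(K is a triangulation of the circle S^1.)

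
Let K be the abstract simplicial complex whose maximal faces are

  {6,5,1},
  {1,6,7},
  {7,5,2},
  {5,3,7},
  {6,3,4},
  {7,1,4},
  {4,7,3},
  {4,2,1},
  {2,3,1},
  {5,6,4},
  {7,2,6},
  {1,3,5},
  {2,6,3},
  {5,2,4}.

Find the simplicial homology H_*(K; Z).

H_0 = Z,  H_1 = Z^2,  H_2 = Z.

Fix the vertex order 1 < 2 < 3 < 4 < 5 < 6 < 7 and write every simplex with vertices in increasing order. Then dim K = 2 and the simplices of K are:

  0-simplices (7): [1], [2], [3], [4], [5], [6], [7]
  1-simplices (21): [1,2], [1,3], [1,4], [1,5], [1,6], [1,7], [2,3], [2,4], [2,5], [2,6], [2,7], [3,4], [3,5], [3,6], [3,7], [4,5], [4,6], [4,7], [5,6], [5,7], [6,7]
  2-simplices (14): [1,2,3], [1,2,4], [1,3,5], [1,4,7], [1,5,6], [1,6,7], [2,3,6], [2,4,5], [2,5,7], [2,6,7], [3,4,6], [3,4,7], [3,5,7], [4,5,6]

Hence C_0 ≅ Z^7, C_1 ≅ Z^21, C_2 ≅ Z^14.

∂_1: C_1 → C_0 maps an edge to its endpoints' difference, ∂[p,q] = q − p. For instance
  ∂[3,4] = [4] − [3].
The 7×21 boundary matrix has rank 6 and Smith normal form diag(1,1,1,1,1,1).

∂_2: C_2 → C_1 maps a triangle to the signed sum of its edges. For instance
  ∂[3,4,6] = [4,6] − [3,6] + [3,4],
  ∂[1,2,4] = [2,4] − [1,4] + [1,2].
This gives a 21×14 integer matrix of rank 13; reducing to Smith normal form yields diagonal entries (1,1,1,1,1,1,1,1,1,1,1,1,1).

Reading off H_k = ker ∂_k / im ∂_{k+1}:

  H_0: rank C_0 − rank ∂_1 = 7 − 6 = 1, and the invariant factors of ∂_1 are all 1, so H_0 ≅ Z.
  H_1: rank ker ∂_1 − rank ∂_2 = (21 − 6) − 13 = 2, and the invariant factors of ∂_2 are all 1, so H_1 ≅ Z^2.
  H_2: rank ker ∂_2 − rank ∂_3 = (14 − 13) − 0 = 1, and there is no ∂_3, so H_2 ≅ Z.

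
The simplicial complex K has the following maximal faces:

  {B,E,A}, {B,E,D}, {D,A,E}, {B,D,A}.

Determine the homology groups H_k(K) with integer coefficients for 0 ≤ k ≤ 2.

We work with the vertex ordering A < B < D < E. The simplices of K, each written with vertices in increasing order, are:

  0-simplices (4): A, B, D, E
  1-simplices (6): AB, AD, AE, BD, BE, DE
  2-simplices (4): ABD, ABE, ADE, BDE

giving chain groups C_0 ≅ Z^4, C_1 ≅ Z^6, C_2 ≅ Z^4.

∂_1: C_1 → C_0 maps an edge to its endpoints' difference, ∂[p,q] = q − p. For instance
  ∂BE = E − B.
This gives a 4×6 integer matrix of rank 3; reducing to Smith normal form yields diagonal entries (1,1,1).

The boundary map ∂_2: C_2 → C_1 sends each 2-simplex [p,q,r] to [q,r] − [p,r] + [p,q]. For instance
  ∂BDE = DE − BE + BD,
  ∂ABE = BE − AE + AB.
The 6×4 boundary matrix has rank 3 and Smith normal form diag(1,1,1).

From H_k ≅ ker(∂_k) / im(∂_{k+1}) we obtain:

  H_0: rank C_0 − rank ∂_1 = 4 − 3 = 1, and the invariant factors of ∂_1 are all 1, so H_0 ≅ Z.
  H_1: rank ker ∂_1 − rank ∂_2 = (6 − 3) − 3 = 0, and the invariant factors of ∂_2 are all 1, so H_1 ≅ 0.
  H_2: rank ker ∂_2 − rank ∂_3 = (4 − 3) − 0 = 1, and there is no ∂_3, so H_2 ≅ Z.

As a check, the Euler characteristic is 4 − 6 + 4 = 2, which agrees with 1 − 0 + 1 = 2.

H_0 = Z,  H_1 = 0,  H_2 = Z.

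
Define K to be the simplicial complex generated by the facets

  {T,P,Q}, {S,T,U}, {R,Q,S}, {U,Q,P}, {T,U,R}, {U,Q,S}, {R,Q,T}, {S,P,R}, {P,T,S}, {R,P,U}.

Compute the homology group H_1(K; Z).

Take the total order P < Q < R < S < T < U on the vertex set. Then K (dimension 2) consists of the simplices:

  0-simplices (6): P, Q, R, S, T, U
  1-simplices (15): PQ, PR, PS, PT, PU, QR, QS, QT, QU, RS, RT, RU, ST, SU, TU
  2-simplices (10): PQT, PQU, PRS, PRU, PST, QRS, QRT, QSU, RTU, STU

giving chain groups C_0 ≅ Z^6, C_1 ≅ Z^15, C_2 ≅ Z^10.

∂_1: C_1 → C_0 maps an edge to its endpoints' difference, ∂[p,q] = q − p. For instance
  ∂PT = T − P.
The 6×15 boundary matrix has rank 5 and Smith normal form diag(1,1,1,1,1).

Boundary ∂_2: C_2 → C_1 sends each 2-simplex [p,q,r] to [q,r] − [p,r] + [p,q]. For instance
  ∂PRU = RU − PU + PR,
  ∂QSU = SU − QU + QS.
This gives a 15×10 integer matrix of rank 10; reducing to Smith normal form yields diagonal entries (1,1,1,1,1,1,1,1,1,2).

Computing H_k = (kernel of ∂_k) / (image of ∂_{k+1}):

  H_1: rank ker ∂_1 − rank ∂_2 = (15 − 5) − 10 = 0, and ∂_2 has invariant factor 2 > 1, so H_1 = Z_2.

(K is a triangulation of the real projective plane RP^2.)

H_1 ≅ Z_2.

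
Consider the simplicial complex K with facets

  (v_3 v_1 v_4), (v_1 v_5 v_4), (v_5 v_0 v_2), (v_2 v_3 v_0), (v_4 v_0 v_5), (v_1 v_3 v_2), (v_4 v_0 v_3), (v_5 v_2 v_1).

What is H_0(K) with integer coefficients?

H_0 = Z.

Fix the vertex order v_0 < v_1 < v_2 < v_3 < v_4 < v_5 and write every simplex with vertices in increasing order. Then dim K = 2 and the simplices of K are:

  0-simplices (6): [v_0], [v_1], [v_2], [v_3], [v_4], [v_5]
  1-simplices (12): [v_0,v_2], [v_0,v_3], [v_0,v_4], [v_0,v_5], [v_1,v_2], [v_1,v_3], [v_1,v_4], [v_1,v_5], [v_2,v_3], [v_2,v_5], [v_3,v_4], [v_4,v_5]
  2-simplices (8): [v_0,v_2,v_3], [v_0,v_2,v_5], [v_0,v_3,v_4], [v_0,v_4,v_5], [v_1,v_2,v_3], [v_1,v_2,v_5], [v_1,v_3,v_4], [v_1,v_4,v_5]

Hence C_0 ≅ Z^6, C_1 ≅ Z^12, C_2 ≅ Z^8.

The boundary map ∂_1: C_1 → C_0 maps an edge to its endpoints' difference, ∂[p,q] = q − p.
The 6×12 boundary matrix has rank 5 and Smith normal form diag(1,1,1,1,1).

∂_2: C_2 → C_1 sends each 2-simplex [p,q,r] to [q,r] − [p,r] + [p,q]. For instance
  ∂[v_0,v_4,v_5] = [v_4,v_5] − [v_0,v_5] + [v_0,v_4],
  ∂[v_1,v_3,v_4] = [v_3,v_4] − [v_1,v_4] + [v_1,v_3].
This gives a 12×8 integer matrix of rank 7; reducing to Smith normal form yields diagonal entries (1,1,1,1,1,1,1).

From H_k ≅ ker(∂_k) / im(∂_{k+1}) we obtain:

  H_0: rank C_0 − rank ∂_1 = 6 − 5 = 1, and the invariant factors of ∂_1 are all 1, so H_0 = Z.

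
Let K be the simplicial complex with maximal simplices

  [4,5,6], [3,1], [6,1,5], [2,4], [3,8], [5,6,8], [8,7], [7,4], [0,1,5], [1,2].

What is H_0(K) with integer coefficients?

H_0 ≅ Z.

K has 9 vertices, 15 edges, 4 triangles.
rank ∂_0 = 0, rank ∂_1 = 8 ⇒ b_0 = 9 − 0 − 8 = 1; all invariant factors of ∂_1 are 1 so no torsion. So H_0 ≅ Z.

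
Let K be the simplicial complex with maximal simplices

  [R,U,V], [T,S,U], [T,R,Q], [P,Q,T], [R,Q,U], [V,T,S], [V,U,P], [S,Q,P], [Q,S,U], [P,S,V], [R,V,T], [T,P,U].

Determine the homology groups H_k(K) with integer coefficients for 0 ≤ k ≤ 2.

Take the total order P < Q < R < S < T < U < V on the vertex set. Then K (dimension 2) consists of the simplices:

  0-simplices (7): P, Q, R, S, T, U, V
  1-simplices (18): PQ, PS, PT, PU, PV, QR, QS, QT, QU, RT, RU, RV, ST, SU, SV, TU, TV, UV
  2-simplices (12): PQS, PQT, PSV, PTU, PUV, QRT, QRU, QSU, RTV, RUV, STU, STV

so the chain groups are C_0 ≅ Z^7, C_1 ≅ Z^18, C_2 ≅ Z^12.

∂_1: C_1 → C_0 maps an edge to its endpoints' difference, ∂[p,q] = q − p.
As a 7×18 matrix over Z this has rank 6, with invariant factors (1,1,1,1,1,1).

∂_2: C_2 → C_1 maps a triangle to the signed sum of its edges. For instance
  ∂PTU = TU − PU + PT,
  ∂STU = TU − SU + ST.
This gives a 18×12 integer matrix of rank 12; reducing to Smith normal form yields diagonal entries (1,1,1,1,1,1,1,1,1,1,1,2).

Computing H_k = (kernel of ∂_k) / (image of ∂_{k+1}):

  H_0: rank C_0 − rank ∂_1 = 7 − 6 = 1, and the invariant factors of ∂_1 are all 1, so H_0 = Z.
  H_1: rank ker ∂_1 − rank ∂_2 = (18 − 6) − 12 = 0, and ∂_2 has invariant factor 2 > 1, so H_1 = Z/2Z.
  H_2: rank ker ∂_2 − rank ∂_3 = (12 − 12) − 0 = 0, and there is no ∂_3, so H_2 = 0.

As a check, the Euler characteristic is 7 − 18 + 12 = 1, which agrees with 1 − 0 + 0 = 1.
(K is a triangulation of the real projective plane RP^2.)

H_0 ≅ Z,  H_1 ≅ Z/2Z,  H_2 = 0.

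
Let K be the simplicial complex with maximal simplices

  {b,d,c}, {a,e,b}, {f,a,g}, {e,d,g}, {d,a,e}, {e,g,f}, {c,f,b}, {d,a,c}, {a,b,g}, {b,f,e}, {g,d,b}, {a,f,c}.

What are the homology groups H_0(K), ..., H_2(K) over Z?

Order the vertices as a < b < c < d < e < f < g. Listing each simplex with vertices in this order, K has dimension 2 with simplices:

  0-simplices (7): a, b, c, d, e, f, g
  1-simplices (18): ab, ac, ad, ae, af, ag, bc, bd, be, bf, bg, cd, cf, de, dg, ef, eg, fg
  2-simplices (12): abe, abg, acd, acf, ade, afg, bcd, bcf, bdg, bef, deg, efg

giving chain groups C_0 ≅ Z^7, C_1 ≅ Z^18, C_2 ≅ Z^12.

The boundary map ∂_1: C_1 → C_0 is given by ∂[p,q] = [q] − [p]. For instance
  ∂ac = c − a.
This gives a 7×18 integer matrix of rank 6; reducing to Smith normal form yields diagonal entries (1,1,1,1,1,1).

∂_2: C_2 → C_1 acts by ∂[p,q,r] = [q,r] − [p,r] + [p,q]. For instance
  ∂bdg = dg − bg + bd,
  ∂bcd = cd − bd + bc.
This gives a 18×12 integer matrix of rank 12; reducing to Smith normal form yields diagonal entries (1,1,1,1,1,1,1,1,1,1,1,2).

From H_k ≅ ker(∂_k) / im(∂_{k+1}) we obtain:

  H_0: rank C_0 − rank ∂_1 = 7 − 6 = 1, and the invariant factors of ∂_1 are all 1, so H_0 = Z.
  H_1: rank ker ∂_1 − rank ∂_2 = (18 − 6) − 12 = 0, and ∂_2 has invariant factor 2 > 1, so H_1 = Z/2.
  H_2: rank ker ∂_2 − rank ∂_3 = (12 − 12) − 0 = 0, and there is no ∂_3, so H_2 = 0.

H_0 ≅ Z,  H_1 ≅ Z/2,  H_2 = 0.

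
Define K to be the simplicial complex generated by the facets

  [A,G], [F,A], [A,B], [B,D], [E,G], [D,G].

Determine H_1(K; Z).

Fix the vertex order A < B < D < E < F < G and write every simplex with vertices in increasing order. Then dim K = 1 and the simplices of K are:

  0-simplices (6): A, B, D, E, F, G
  1-simplices (6): AB, AF, AG, BD, DG, EG

so the chain groups are C_0 ≅ Z^6, C_1 ≅ Z^6.

∂_1: C_1 → C_0 is given by ∂[p,q] = [q] − [p].
The 6×6 boundary matrix has rank 5 and Smith normal form diag(1,1,1,1,1).

Computing H_k = (kernel of ∂_k) / (image of ∂_{k+1}):

  H_1: rank ker ∂_1 − rank ∂_2 = (6 − 5) − 0 = 1, and there is no ∂_2, so H_1 ≅ Z.

H_1 = Z.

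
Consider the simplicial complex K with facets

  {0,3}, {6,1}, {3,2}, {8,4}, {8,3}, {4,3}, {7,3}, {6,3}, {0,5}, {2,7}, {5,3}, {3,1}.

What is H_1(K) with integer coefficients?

Order the vertices as 0 < 1 < 2 < 3 < 4 < 5 < 6 < 7 < 8. Listing each simplex with vertices in this order, K has dimension 1 with simplices:

  0-simplices (9): [0], [1], [2], [3], [4], [5], [6], [7], [8]
  1-simplices (12): [0,3], [0,5], [1,3], [1,6], [2,3], [2,7], [3,4], [3,5], [3,6], [3,7], [3,8], [4,8]

Hence C_0 ≅ Z^9, C_1 ≅ Z^12.

Boundary ∂_1: C_1 → C_0 maps an edge to its endpoints' difference, ∂[p,q] = q − p. For instance
  ∂[3,4] = [4] − [3].
The 9×12 boundary matrix has rank 8 and Smith normal form diag(1,1,1,1,1,1,1,1).

From H_k ≅ ker(∂_k) / im(∂_{k+1}) we obtain:

  H_1: rank ker ∂_1 − rank ∂_2 = (12 − 8) − 0 = 4, and there is no ∂_2, so H_1 = Z^4.

H_1 = Z^4.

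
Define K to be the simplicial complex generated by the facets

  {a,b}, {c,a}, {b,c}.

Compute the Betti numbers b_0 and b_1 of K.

Order the vertices as a < b < c. Listing each simplex with vertices in this order, K has dimension 1 with simplices:

  0-simplices (3): a, b, c
  1-simplices (3): ab, ac, bc

Hence C_0 ≅ Z^3, C_1 ≅ Z^3.

The boundary map ∂_1: C_1 → C_0 sends each edge [p,q] (with p < q) to q − p. For instance
  ∂ac = c − a.
The 3×3 boundary matrix has rank 2 and Smith normal form diag(1,1).

Reading off H_k = ker ∂_k / im ∂_{k+1}:

  H_0: rank C_0 − rank ∂_1 = 3 − 2 = 1, and the invariant factors of ∂_1 are all 1, so H_0 ≅ Z.
  H_1: rank ker ∂_1 − rank ∂_2 = (3 − 2) − 0 = 1, and there is no ∂_2, so H_1 ≅ Z.

As a check, the Euler characteristic is 3 − 3 = 0, which agrees with 1 − 1 = 0.

Hence the Betti numbers are b_0 = 1, b_1 = 1.

b_0 = 1, b_1 = 1.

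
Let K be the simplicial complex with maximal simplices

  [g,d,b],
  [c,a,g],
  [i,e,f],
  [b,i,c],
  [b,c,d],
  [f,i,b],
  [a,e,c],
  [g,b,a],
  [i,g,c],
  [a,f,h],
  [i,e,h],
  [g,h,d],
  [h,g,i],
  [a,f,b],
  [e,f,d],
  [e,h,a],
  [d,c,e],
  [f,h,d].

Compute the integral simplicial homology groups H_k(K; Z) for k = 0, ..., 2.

K has 9 vertices, 27 edges, 18 triangles.
rank ∂_0 = 0, rank ∂_1 = 8 ⇒ b_0 = 9 − 0 − 8 = 1; all invariant factors of ∂_1 are 1 so no torsion. So H_0 = Z.
rank ∂_1 = 8, rank ∂_2 = 18 ⇒ b_1 = 27 − 8 − 18 = 1; ∂_2 has invariant factor(s) [2] giving torsion. So H_1 = Z ⊕ Z/2.
rank ∂_2 = 18, rank ∂_3 = 0 ⇒ b_2 = 18 − 18 − 0 = 0. So H_2 = 0.

H_0 ≅ Z,  H_1 ≅ Z ⊕ Z/2,  H_2 = 0.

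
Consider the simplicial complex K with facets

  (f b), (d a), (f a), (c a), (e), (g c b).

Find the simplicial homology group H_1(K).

Take the total order a < b < c < d < e < f < g on the vertex set. Then K (dimension 2) consists of the simplices:

  0-simplices (7): a, b, c, d, e, f, g
  1-simplices (7): ac, ad, af, bc, bf, bg, cg
  2-simplices (1): bcg

Hence C_0 ≅ Z^7, C_1 ≅ Z^7, C_2 ≅ Z^1.

The boundary map ∂_1: C_1 → C_0 maps an edge to its endpoints' difference, ∂[p,q] = q − p.
The resulting 7×7 matrix has rank 5, and its Smith normal form has invariant factors (1,1,1,1,1).

The boundary map ∂_2: C_2 → C_1 sends each 2-simplex [p,q,r] to [q,r] − [p,r] + [p,q]. For instance
  ∂bcg = cg − bg + bc.
This gives a 7×1 integer matrix of rank 1; reducing to Smith normal form yields diagonal entries (1).

Reading off H_k = ker ∂_k / im ∂_{k+1}:

  H_1: rank ker ∂_1 − rank ∂_2 = (7 − 5) − 1 = 1, and the invariant factors of ∂_2 are all 1, so H_1 ≅ Z.

H_1 = Z.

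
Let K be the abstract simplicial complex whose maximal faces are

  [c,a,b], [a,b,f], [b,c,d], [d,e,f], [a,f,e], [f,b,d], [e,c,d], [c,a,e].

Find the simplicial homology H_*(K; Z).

K has 6 vertices, 12 edges, 8 triangles.
rank ∂_0 = 0, rank ∂_1 = 5 ⇒ b_0 = 6 − 0 − 5 = 1; all invariant factors of ∂_1 are 1 so no torsion. So H_0 = Z.
rank ∂_1 = 5, rank ∂_2 = 7 ⇒ b_1 = 12 − 5 − 7 = 0; all invariant factors of ∂_2 are 1 so no torsion. So H_1 = 0.
rank ∂_2 = 7, rank ∂_3 = 0 ⇒ b_2 = 8 − 7 − 0 = 1. So H_2 = Z.

H_0 ≅ Z,  H_1 = 0,  H_2 ≅ Z.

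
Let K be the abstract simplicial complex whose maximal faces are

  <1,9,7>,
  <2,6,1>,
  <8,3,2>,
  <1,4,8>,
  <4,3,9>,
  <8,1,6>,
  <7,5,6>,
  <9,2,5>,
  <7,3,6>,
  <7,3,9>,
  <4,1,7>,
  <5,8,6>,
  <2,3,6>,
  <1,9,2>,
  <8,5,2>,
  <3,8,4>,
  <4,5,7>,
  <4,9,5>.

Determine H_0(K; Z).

We work with the vertex ordering 1 < 2 < 3 < 4 < 5 < 6 < 7 < 8 < 9. The simplices of K, each written with vertices in increasing order, are:

  0-simplices (9): [1], [2], [3], [4], [5], [6], [7], [8], [9]
  1-simplices (27): (27 of them)
  2-simplices (18): [1,2,6], [1,2,9], [1,4,7], [1,4,8], [1,6,8], [1,7,9], [2,3,6], [2,3,8], [2,5,8], [2,5,9], [3,4,8], [3,4,9], [3,6,7], [3,7,9], [4,5,7], [4,5,9], [5,6,7], [5,6,8]

so the chain groups are C_0 ≅ Z^9, C_1 ≅ Z^27, C_2 ≅ Z^18.

∂_1: C_1 → C_0 maps an edge to its endpoints' difference, ∂[p,q] = q − p.
As a 9×27 matrix over Z this has rank 8, with invariant factors (1,1,1,1,1,1,1,1).

The boundary map ∂_2: C_2 → C_1 sends each 2-simplex [p,q,r] to [q,r] − [p,r] + [p,q]. For instance
  ∂[3,7,9] = [7,9] − [3,9] + [3,7],
  ∂[2,5,9] = [5,9] − [2,9] + [2,5].
As a 27×18 matrix over Z this has rank 18, with invariant factors (1,1,1,1,1,1,1,1,1,1,1,1,1,1,1,1,1,2).

Reading off H_k = ker ∂_k / im ∂_{k+1}:

  H_0: rank C_0 − rank ∂_1 = 9 − 8 = 1, and the invariant factors of ∂_1 are all 1, so H_0 = Z.

H_0 ≅ Z.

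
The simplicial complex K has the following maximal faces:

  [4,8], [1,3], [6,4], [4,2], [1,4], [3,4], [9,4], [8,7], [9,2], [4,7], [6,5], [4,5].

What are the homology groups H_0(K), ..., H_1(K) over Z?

We work with the vertex ordering 1 < 2 < 3 < 4 < 5 < 6 < 7 < 8 < 9. The simplices of K, each written with vertices in increasing order, are:

  0-simplices (9): [1], [2], [3], [4], [5], [6], [7], [8], [9]
  1-simplices (12): [1,3], [1,4], [2,4], [2,9], [3,4], [4,5], [4,6], [4,7], [4,8], [4,9], [5,6], [7,8]

giving chain groups C_0 ≅ Z^9, C_1 ≅ Z^12.

Boundary ∂_1: C_1 → C_0 sends each edge [p,q] (with p < q) to q − p. For instance
  ∂[4,9] = [9] − [4].
The resulting 9×12 matrix has rank 8, and its Smith normal form has invariant factors (1,1,1,1,1,1,1,1).

From H_k ≅ ker(∂_k) / im(∂_{k+1}) we obtain:

  H_0: rank C_0 − rank ∂_1 = 9 − 8 = 1, and the invariant factors of ∂_1 are all 1, so H_0 = Z.
  H_1: rank ker ∂_1 − rank ∂_2 = (12 − 8) − 0 = 4, and there is no ∂_2, so H_1 = Z^4.

As a check, the Euler characteristic is 9 − 12 = -3, which agrees with 1 − 4 = -3.
(K is a triangulation of a wedge of 4 circles.)

H_0 = Z,  H_1 = Z^4.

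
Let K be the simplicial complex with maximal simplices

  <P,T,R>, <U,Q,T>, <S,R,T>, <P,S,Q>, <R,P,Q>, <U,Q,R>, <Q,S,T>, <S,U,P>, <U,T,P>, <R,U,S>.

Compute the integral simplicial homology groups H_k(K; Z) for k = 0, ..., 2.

H_0 = Z,  H_1 = Z/2,  H_2 = 0.

Fix the vertex order P < Q < R < S < T < U and write every simplex with vertices in increasing order. Then dim K = 2 and the simplices of K are:

  0-simplices (6): P, Q, R, S, T, U
  1-simplices (15): PQ, PR, PS, PT, PU, QR, QS, QT, QU, RS, RT, RU, ST, SU, TU
  2-simplices (10): PQR, PQS, PRT, PSU, PTU, QRU, QST, QTU, RST, RSU

giving chain groups C_0 ≅ Z^6, C_1 ≅ Z^15, C_2 ≅ Z^10.

The boundary map ∂_1: C_1 → C_0 maps an edge to its endpoints' difference, ∂[p,q] = q − p. For instance
  ∂PS = S − P.
The 6×15 boundary matrix has rank 5 and Smith normal form diag(1,1,1,1,1).

Boundary ∂_2: C_2 → C_1 sends each 2-simplex [p,q,r] to [q,r] − [p,r] + [p,q]. For instance
  ∂PQR = QR − PR + PQ,
  ∂PTU = TU − PU + PT.
The 15×10 boundary matrix has rank 10 and Smith normal form diag(1,1,1,1,1,1,1,1,1,2).

Now H_k = ker ∂_k / im ∂_{k+1}, so:

  H_0: rank C_0 − rank ∂_1 = 6 − 5 = 1, and the invariant factors of ∂_1 are all 1, so H_0 ≅ Z.
  H_1: rank ker ∂_1 − rank ∂_2 = (15 − 5) − 10 = 0, and ∂_2 has invariant factor 2 > 1, so H_1 ≅ Z/2.
  H_2: rank ker ∂_2 − rank ∂_3 = (10 − 10) − 0 = 0, and there is no ∂_3, so H_2 ≅ 0.

As a check, the Euler characteristic is 6 − 15 + 10 = 1, which agrees with 1 − 0 + 0 = 1.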